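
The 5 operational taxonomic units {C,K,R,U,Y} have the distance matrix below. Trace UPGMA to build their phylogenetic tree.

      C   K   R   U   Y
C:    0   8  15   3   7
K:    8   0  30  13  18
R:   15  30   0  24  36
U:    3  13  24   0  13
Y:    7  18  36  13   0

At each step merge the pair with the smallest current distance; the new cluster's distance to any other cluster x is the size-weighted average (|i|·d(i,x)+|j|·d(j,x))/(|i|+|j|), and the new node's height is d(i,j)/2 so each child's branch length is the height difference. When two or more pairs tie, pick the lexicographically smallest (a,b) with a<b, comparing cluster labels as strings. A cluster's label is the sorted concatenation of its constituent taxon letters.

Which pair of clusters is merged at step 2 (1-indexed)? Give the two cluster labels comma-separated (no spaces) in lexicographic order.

CU,Y

step 1: merge (C,U) at d=3; branch lengths C→3/2, U→3/2; new cluster CU
  updated: d(CU,K)=21/2, d(CU,R)=39/2, d(CU,Y)=10
step 2: merge (CU,Y) at d=10; branch lengths CU→7/2, Y→5; new cluster CUY
  updated: d(CUY,K)=13, d(CUY,R)=25
step 3: merge (CUY,K) at d=13; branch lengths CUY→3/2, K→13/2; new cluster CKUY
  updated: d(CKUY,R)=105/4
step 4: merge (CKUY,R) at d=105/4; branch lengths CKUY→53/8, R→105/8; new cluster CKRUY
final tree: ((((C:3/2,U:3/2):7/2,Y:5):3/2,K:13/2):53/8,R:105/8)
total length: 157/4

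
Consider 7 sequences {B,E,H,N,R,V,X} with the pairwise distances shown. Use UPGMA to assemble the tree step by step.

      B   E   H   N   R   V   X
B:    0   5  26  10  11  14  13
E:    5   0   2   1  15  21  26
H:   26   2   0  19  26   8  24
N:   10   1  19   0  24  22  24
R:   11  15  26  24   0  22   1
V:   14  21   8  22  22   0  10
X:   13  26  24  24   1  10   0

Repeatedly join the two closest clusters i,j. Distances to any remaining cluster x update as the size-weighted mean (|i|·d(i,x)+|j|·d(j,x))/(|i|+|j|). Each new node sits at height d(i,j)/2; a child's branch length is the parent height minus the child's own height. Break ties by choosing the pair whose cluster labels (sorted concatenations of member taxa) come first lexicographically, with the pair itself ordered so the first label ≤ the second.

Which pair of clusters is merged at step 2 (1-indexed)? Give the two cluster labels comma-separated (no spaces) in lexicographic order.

R,X

1. join E+N (d=1) ⇒ EN; edges |E|=1/2, |N|=1/2
  updated: d(B,EN)=15/2, d(EN,H)=21/2, d(EN,R)=39/2, d(EN,V)=43/2, d(EN,X)=25
2. join R+X (d=1) ⇒ RX; edges |R|=1/2, |X|=1/2
  updated: d(B,RX)=12, d(EN,RX)=89/4, d(H,RX)=25, d(RX,V)=16
3. join B+EN (d=15/2) ⇒ BEN; edges |B|=15/4, |EN|=13/4
  updated: d(BEN,H)=47/3, d(BEN,RX)=113/6, d(BEN,V)=19
4. join H+V (d=8) ⇒ HV; edges |H|=4, |V|=4
  updated: d(BEN,HV)=52/3, d(HV,RX)=41/2
5. join BEN+HV (d=52/3) ⇒ BEHNV; edges |BEN|=59/12, |HV|=14/3
  updated: d(BEHNV,RX)=39/2
6. join BEHNV+RX (d=39/2) ⇒ BEHNRVX; edges |BEHNV|=13/12, |RX|=37/4
final tree: (((B:15/4,(E:1/2,N:1/2):13/4):59/12,(H:4,V:4):14/3):13/12,(R:1/2,X:1/2):37/4)
total length: 443/12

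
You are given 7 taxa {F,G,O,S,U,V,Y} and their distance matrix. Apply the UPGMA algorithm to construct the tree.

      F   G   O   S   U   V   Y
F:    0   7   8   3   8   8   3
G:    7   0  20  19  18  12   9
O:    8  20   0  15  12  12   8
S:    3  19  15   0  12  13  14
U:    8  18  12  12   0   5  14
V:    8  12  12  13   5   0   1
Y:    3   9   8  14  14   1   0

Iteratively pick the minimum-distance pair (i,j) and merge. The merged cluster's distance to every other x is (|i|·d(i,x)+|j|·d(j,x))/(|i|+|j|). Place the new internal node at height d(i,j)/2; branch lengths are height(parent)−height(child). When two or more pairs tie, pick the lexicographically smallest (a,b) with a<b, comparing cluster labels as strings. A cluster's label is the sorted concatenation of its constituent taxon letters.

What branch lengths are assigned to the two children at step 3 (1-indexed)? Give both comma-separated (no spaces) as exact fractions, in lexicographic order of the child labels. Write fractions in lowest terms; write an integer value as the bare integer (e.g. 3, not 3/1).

13/4,17/4

step 1: merge (V,Y) at d=1; branch lengths V→1/2, Y→1/2; new cluster VY
  updated: d(F,VY)=11/2, d(G,VY)=21/2, d(O,VY)=10, d(S,VY)=27/2, d(U,VY)=19/2
step 2: merge (F,S) at d=3; branch lengths F→3/2, S→3/2; new cluster FS
  updated: d(FS,G)=13, d(FS,O)=23/2, d(FS,U)=10, d(FS,VY)=19/2
step 3: merge (FS,VY) at d=19/2; branch lengths FS→13/4, VY→17/4; new cluster FSVY
  updated: d(FSVY,G)=47/4, d(FSVY,O)=43/4, d(FSVY,U)=39/4
step 4: merge (FSVY,U) at d=39/4; branch lengths FSVY→1/8, U→39/8; new cluster FSUVY
  updated: d(FSUVY,G)=13, d(FSUVY,O)=11
step 5: merge (FSUVY,O) at d=11; branch lengths FSUVY→5/8, O→11/2; new cluster FOSUVY
  updated: d(FOSUVY,G)=85/6
step 6: merge (FOSUVY,G) at d=85/6; branch lengths FOSUVY→19/12, G→85/12; new cluster FGOSUVY
final tree: (((((F:3/2,S:3/2):13/4,(V:1/2,Y:1/2):17/4):1/8,U:39/8):5/8,O:11/2):19/12,G:85/12)
total length: 751/24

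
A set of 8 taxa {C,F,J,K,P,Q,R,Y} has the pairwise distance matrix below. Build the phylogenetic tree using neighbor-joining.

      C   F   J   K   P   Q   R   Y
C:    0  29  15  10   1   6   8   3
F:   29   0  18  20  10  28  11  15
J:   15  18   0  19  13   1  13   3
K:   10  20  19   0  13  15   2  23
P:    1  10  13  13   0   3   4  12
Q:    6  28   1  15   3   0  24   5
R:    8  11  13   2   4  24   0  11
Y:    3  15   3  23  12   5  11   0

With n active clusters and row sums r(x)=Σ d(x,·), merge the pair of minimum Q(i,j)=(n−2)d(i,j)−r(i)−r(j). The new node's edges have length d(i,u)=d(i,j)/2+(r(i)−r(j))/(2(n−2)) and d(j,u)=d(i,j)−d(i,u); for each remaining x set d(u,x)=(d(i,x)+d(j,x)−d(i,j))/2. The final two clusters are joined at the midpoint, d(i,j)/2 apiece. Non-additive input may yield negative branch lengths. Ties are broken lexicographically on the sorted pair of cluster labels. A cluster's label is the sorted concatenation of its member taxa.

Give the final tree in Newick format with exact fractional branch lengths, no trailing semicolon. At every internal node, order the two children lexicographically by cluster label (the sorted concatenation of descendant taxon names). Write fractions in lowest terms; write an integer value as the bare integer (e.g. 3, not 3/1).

iteration 1: select K,R (d=2, Q=-163); attach at lengths (41/12, -17/12); label the merged cluster KR
  updated: d(C,KR)=8, d(F,KR)=29/2, d(J,KR)=15, d(KR,P)=15/2, d(KR,Q)=37/2, d(KR,Y)=16
iteration 2: select F,KR (d=29/2, Q=-243/2); attach at lengths (43/4, 15/4); label the merged cluster FKR
  updated: d(C,FKR)=45/4, d(FKR,J)=37/4, d(FKR,P)=3/2, d(FKR,Q)=16, d(FKR,Y)=33/4
iteration 3: select FKR,P (d=3/2, Q=-283/4); attach at lengths (87/32, -39/32); label the merged cluster FKPR
  updated: d(C,FKPR)=43/8, d(FKPR,J)=83/8, d(FKPR,Q)=35/4, d(FKPR,Y)=75/8
iteration 4: select C,FKPR (d=43/8, Q=-377/8); attach at lengths (31/16, 55/16); label the merged cluster CFKPR
  updated: d(CFKPR,J)=10, d(CFKPR,Q)=75/16, d(CFKPR,Y)=7/2
iteration 5: select CFKPR,Y (d=7/2, Q=-363/16); attach at lengths (219/64, 5/64); label the merged cluster CFKPRY
  updated: d(CFKPRY,J)=19/4, d(CFKPRY,Q)=99/32
iteration 6: select CFKPRY,J (d=19/4, Q=-283/32); attach at lengths (219/64, 85/64); label the merged cluster CFJKPRY
  updated: d(CFJKPRY,Q)=-21/64
iteration 7: select CFJKPRY,Q (d=-21/64); attach at lengths (-21/128, -21/128); label the merged cluster CFJKPQRY
final tree: ((((C:31/16,((F:43/4,(K:41/12,R:-17/12):15/4):87/32,P:-39/32):55/16):219/64,Y:5/64):219/64,J:85/64):-21/128,Q:-21/128)
total length: 2003/64

((((C:31/16,((F:43/4,(K:41/12,R:-17/12):15/4):87/32,P:-39/32):55/16):219/64,Y:5/64):219/64,J:85/64):-21/128,Q:-21/128)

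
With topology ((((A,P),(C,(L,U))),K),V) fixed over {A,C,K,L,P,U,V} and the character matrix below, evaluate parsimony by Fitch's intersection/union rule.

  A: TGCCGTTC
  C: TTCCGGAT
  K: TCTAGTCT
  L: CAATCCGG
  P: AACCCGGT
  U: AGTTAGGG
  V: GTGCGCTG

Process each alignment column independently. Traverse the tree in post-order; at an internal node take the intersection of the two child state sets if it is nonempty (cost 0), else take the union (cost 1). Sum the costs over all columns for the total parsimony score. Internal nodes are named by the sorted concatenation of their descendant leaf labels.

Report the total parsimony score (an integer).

29

AP@0: {T} ∪ {A} = {A,T} (union, +1)
LU@0: {C} ∪ {A} = {A,C} (union, +1)
CLU@0: {T} ∪ {A,C} = {A,C,T} (union, +1)
ACLPU@0: {A,T} ∩ {A,C,T} = {A,T} (intersection, +0)
ACKLPU@0: {A,T} ∩ {T} = {T} (intersection, +0)
ACKLPUV@0: {T} ∪ {G} = {G,T} (union, +1)
AP@1: {G} ∪ {A} = {A,G} (union, +1)
LU@1: {A} ∪ {G} = {A,G} (union, +1)
CLU@1: {T} ∪ {A,G} = {A,G,T} (union, +1)
ACLPU@1: {A,G} ∩ {A,G,T} = {A,G} (intersection, +0)
ACKLPU@1: {A,G} ∪ {C} = {A,C,G} (union, +1)
ACKLPUV@1: {A,C,G} ∪ {T} = {A,C,G,T} (union, +1)
AP@2: {C} ∩ {C} = {C} (intersection, +0)
LU@2: {A} ∪ {T} = {A,T} (union, +1)
CLU@2: {C} ∪ {A,T} = {A,C,T} (union, +1)
ACLPU@2: {C} ∩ {A,C,T} = {C} (intersection, +0)
ACKLPU@2: {C} ∪ {T} = {C,T} (union, +1)
ACKLPUV@2: {C,T} ∪ {G} = {C,G,T} (union, +1)
AP@3: {C} ∩ {C} = {C} (intersection, +0)
LU@3: {T} ∩ {T} = {T} (intersection, +0)
CLU@3: {C} ∪ {T} = {C,T} (union, +1)
ACLPU@3: {C} ∩ {C,T} = {C} (intersection, +0)
ACKLPU@3: {C} ∪ {A} = {A,C} (union, +1)
ACKLPUV@3: {A,C} ∩ {C} = {C} (intersection, +0)
AP@4: {G} ∪ {C} = {C,G} (union, +1)
LU@4: {C} ∪ {A} = {A,C} (union, +1)
CLU@4: {G} ∪ {A,C} = {A,C,G} (union, +1)
ACLPU@4: {C,G} ∩ {A,C,G} = {C,G} (intersection, +0)
ACKLPU@4: {C,G} ∩ {G} = {G} (intersection, +0)
ACKLPUV@4: {G} ∩ {G} = {G} (intersection, +0)
AP@5: {T} ∪ {G} = {G,T} (union, +1)
LU@5: {C} ∪ {G} = {C,G} (union, +1)
CLU@5: {G} ∩ {C,G} = {G} (intersection, +0)
ACLPU@5: {G,T} ∩ {G} = {G} (intersection, +0)
ACKLPU@5: {G} ∪ {T} = {G,T} (union, +1)
ACKLPUV@5: {G,T} ∪ {C} = {C,G,T} (union, +1)
AP@6: {T} ∪ {G} = {G,T} (union, +1)
LU@6: {G} ∩ {G} = {G} (intersection, +0)
CLU@6: {A} ∪ {G} = {A,G} (union, +1)
ACLPU@6: {G,T} ∩ {A,G} = {G} (intersection, +0)
ACKLPU@6: {G} ∪ {C} = {C,G} (union, +1)
ACKLPUV@6: {C,G} ∪ {T} = {C,G,T} (union, +1)
AP@7: {C} ∪ {T} = {C,T} (union, +1)
LU@7: {G} ∩ {G} = {G} (intersection, +0)
CLU@7: {T} ∪ {G} = {G,T} (union, +1)
ACLPU@7: {C,T} ∩ {G,T} = {T} (intersection, +0)
ACKLPU@7: {T} ∩ {T} = {T} (intersection, +0)
ACKLPUV@7: {T} ∪ {G} = {G,T} (union, +1)
per-site changes: [4, 5, 4, 2, 3, 4, 4, 3]; total = 29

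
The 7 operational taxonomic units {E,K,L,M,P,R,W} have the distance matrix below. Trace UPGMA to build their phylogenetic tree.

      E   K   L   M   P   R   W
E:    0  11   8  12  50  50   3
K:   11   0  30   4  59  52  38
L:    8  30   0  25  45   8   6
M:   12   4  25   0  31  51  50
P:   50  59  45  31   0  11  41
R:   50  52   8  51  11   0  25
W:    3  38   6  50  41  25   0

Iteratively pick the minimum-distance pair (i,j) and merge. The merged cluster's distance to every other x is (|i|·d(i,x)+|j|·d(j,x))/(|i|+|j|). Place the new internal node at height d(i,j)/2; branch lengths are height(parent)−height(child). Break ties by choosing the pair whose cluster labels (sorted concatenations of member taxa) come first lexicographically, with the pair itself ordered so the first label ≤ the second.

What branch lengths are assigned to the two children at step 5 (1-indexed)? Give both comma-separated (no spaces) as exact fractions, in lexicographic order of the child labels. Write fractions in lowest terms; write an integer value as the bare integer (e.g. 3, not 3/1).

iteration 1: select E,W (d=3); attach at lengths (3/2, 3/2); label the merged cluster EW
  updated: d(EW,K)=49/2, d(EW,L)=7, d(EW,M)=31, d(EW,P)=91/2, d(EW,R)=75/2
iteration 2: select K,M (d=4); attach at lengths (2, 2); label the merged cluster KM
  updated: d(EW,KM)=111/4, d(KM,L)=55/2, d(KM,P)=45, d(KM,R)=103/2
iteration 3: select EW,L (d=7); attach at lengths (2, 7/2); label the merged cluster ELW
  updated: d(ELW,KM)=83/3, d(ELW,P)=136/3, d(ELW,R)=83/3
iteration 4: select P,R (d=11); attach at lengths (11/2, 11/2); label the merged cluster PR
  updated: d(ELW,PR)=73/2, d(KM,PR)=193/4
iteration 5: select ELW,KM (d=83/3); attach at lengths (31/3, 71/6); label the merged cluster EKLMW
  updated: d(EKLMW,PR)=206/5
iteration 6: select EKLMW,PR (d=206/5); attach at lengths (203/30, 151/10); label the merged cluster EKLMPRW
final tree: ((((E:3/2,W:3/2):2,L:7/2):31/3,(K:2,M:2):71/6):203/30,(P:11/2,R:11/2):151/10)
total length: 1013/15

31/3,71/6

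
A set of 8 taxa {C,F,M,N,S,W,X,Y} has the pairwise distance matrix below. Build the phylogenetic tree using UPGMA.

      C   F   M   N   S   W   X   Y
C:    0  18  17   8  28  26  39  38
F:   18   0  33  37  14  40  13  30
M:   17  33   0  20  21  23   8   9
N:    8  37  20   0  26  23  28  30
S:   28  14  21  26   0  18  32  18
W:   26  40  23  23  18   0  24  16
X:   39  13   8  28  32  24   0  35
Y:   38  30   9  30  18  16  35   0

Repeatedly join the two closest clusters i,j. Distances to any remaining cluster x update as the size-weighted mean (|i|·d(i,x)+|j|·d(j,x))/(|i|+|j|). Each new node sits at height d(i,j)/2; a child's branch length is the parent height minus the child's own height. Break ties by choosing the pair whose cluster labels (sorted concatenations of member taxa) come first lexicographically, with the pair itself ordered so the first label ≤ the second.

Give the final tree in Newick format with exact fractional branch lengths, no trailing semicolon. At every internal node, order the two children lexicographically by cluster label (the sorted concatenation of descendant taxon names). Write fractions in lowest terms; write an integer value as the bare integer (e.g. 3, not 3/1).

((C:4,N:4):39/4,((F:7,S:7):93/16,((M:4,X:4):59/8,(W:8,Y:8):27/8):23/16):15/16)

1. join C+N (d=8) ⇒ CN; edges |C|=4, |N|=4
  updated: d(CN,F)=55/2, d(CN,M)=37/2, d(CN,S)=27, d(CN,W)=49/2, d(CN,X)=67/2, d(CN,Y)=34
2. join M+X (d=8) ⇒ MX; edges |M|=4, |X|=4
  updated: d(CN,MX)=26, d(F,MX)=23, d(MX,S)=53/2, d(MX,W)=47/2, d(MX,Y)=22
3. join F+S (d=14) ⇒ FS; edges |F|=7, |S|=7
  updated: d(CN,FS)=109/4, d(FS,MX)=99/4, d(FS,W)=29, d(FS,Y)=24
4. join W+Y (d=16) ⇒ WY; edges |W|=8, |Y|=8
  updated: d(CN,WY)=117/4, d(FS,WY)=53/2, d(MX,WY)=91/4
5. join MX+WY (d=91/4) ⇒ MWXY; edges |MX|=59/8, |WY|=27/8
  updated: d(CN,MWXY)=221/8, d(FS,MWXY)=205/8
6. join FS+MWXY (d=205/8) ⇒ FMSWXY; edges |FS|=93/16, |MWXY|=23/16
  updated: d(CN,FMSWXY)=55/2
7. join CN+FMSWXY (d=55/2) ⇒ CFMNSWXY; edges |CN|=39/4, |FMSWXY|=15/16
final tree: ((C:4,N:4):39/4,((F:7,S:7):93/16,((M:4,X:4):59/8,(W:8,Y:8):27/8):23/16):15/16)
total length: 1195/16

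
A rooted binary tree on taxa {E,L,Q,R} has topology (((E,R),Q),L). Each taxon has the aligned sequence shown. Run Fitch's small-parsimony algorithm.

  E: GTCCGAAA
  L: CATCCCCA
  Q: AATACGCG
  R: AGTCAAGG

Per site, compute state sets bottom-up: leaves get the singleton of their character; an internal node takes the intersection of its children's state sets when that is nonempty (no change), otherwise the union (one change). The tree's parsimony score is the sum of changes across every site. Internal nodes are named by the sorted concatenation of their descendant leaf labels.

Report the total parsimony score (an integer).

14

[col 0] ER: children E:{G}, R:{A} ∪→ {A,G}; cost 1
[col 0] EQR: children ER:{A,G}, Q:{A} ∩→ {A}; cost 0
[col 0] ELQR: children EQR:{A}, L:{C} ∪→ {A,C}; cost 1
[col 1] ER: children E:{T}, R:{G} ∪→ {G,T}; cost 1
[col 1] EQR: children ER:{G,T}, Q:{A} ∪→ {A,G,T}; cost 1
[col 1] ELQR: children EQR:{A,G,T}, L:{A} ∩→ {A}; cost 0
[col 2] ER: children E:{C}, R:{T} ∪→ {C,T}; cost 1
[col 2] EQR: children ER:{C,T}, Q:{T} ∩→ {T}; cost 0
[col 2] ELQR: children EQR:{T}, L:{T} ∩→ {T}; cost 0
[col 3] ER: children E:{C}, R:{C} ∩→ {C}; cost 0
[col 3] EQR: children ER:{C}, Q:{A} ∪→ {A,C}; cost 1
[col 3] ELQR: children EQR:{A,C}, L:{C} ∩→ {C}; cost 0
[col 4] ER: children E:{G}, R:{A} ∪→ {A,G}; cost 1
[col 4] EQR: children ER:{A,G}, Q:{C} ∪→ {A,C,G}; cost 1
[col 4] ELQR: children EQR:{A,C,G}, L:{C} ∩→ {C}; cost 0
[col 5] ER: children E:{A}, R:{A} ∩→ {A}; cost 0
[col 5] EQR: children ER:{A}, Q:{G} ∪→ {A,G}; cost 1
[col 5] ELQR: children EQR:{A,G}, L:{C} ∪→ {A,C,G}; cost 1
[col 6] ER: children E:{A}, R:{G} ∪→ {A,G}; cost 1
[col 6] EQR: children ER:{A,G}, Q:{C} ∪→ {A,C,G}; cost 1
[col 6] ELQR: children EQR:{A,C,G}, L:{C} ∩→ {C}; cost 0
[col 7] ER: children E:{A}, R:{G} ∪→ {A,G}; cost 1
[col 7] EQR: children ER:{A,G}, Q:{G} ∩→ {G}; cost 0
[col 7] ELQR: children EQR:{G}, L:{A} ∪→ {A,G}; cost 1
per-site changes: [2, 2, 1, 1, 2, 2, 2, 2]; total = 14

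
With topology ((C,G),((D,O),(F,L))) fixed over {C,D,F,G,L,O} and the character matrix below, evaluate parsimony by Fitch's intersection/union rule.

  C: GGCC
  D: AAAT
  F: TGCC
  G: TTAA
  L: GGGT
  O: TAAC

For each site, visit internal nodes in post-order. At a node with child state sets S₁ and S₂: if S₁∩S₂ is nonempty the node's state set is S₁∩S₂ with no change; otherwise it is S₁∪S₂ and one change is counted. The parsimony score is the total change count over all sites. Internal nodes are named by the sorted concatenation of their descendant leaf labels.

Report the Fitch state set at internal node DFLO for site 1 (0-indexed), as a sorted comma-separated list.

A,G

site 0, node CG: C={G} ∪ G={T} → {G,T} (+1)
site 0, node DO: D={A} ∪ O={T} → {A,T} (+1)
site 0, node FL: F={T} ∪ L={G} → {G,T} (+1)
site 0, node DFLO: DO={A,T} ∩ FL={G,T} → {T} (+0)
site 0, node CDFGLO: CG={G,T} ∩ DFLO={T} → {T} (+0)
site 1, node CG: C={G} ∪ G={T} → {G,T} (+1)
site 1, node DO: D={A} ∩ O={A} → {A} (+0)
site 1, node FL: F={G} ∩ L={G} → {G} (+0)
site 1, node DFLO: DO={A} ∪ FL={G} → {A,G} (+1)
site 1, node CDFGLO: CG={G,T} ∩ DFLO={A,G} → {G} (+0)
site 2, node CG: C={C} ∪ G={A} → {A,C} (+1)
site 2, node DO: D={A} ∩ O={A} → {A} (+0)
site 2, node FL: F={C} ∪ L={G} → {C,G} (+1)
site 2, node DFLO: DO={A} ∪ FL={C,G} → {A,C,G} (+1)
site 2, node CDFGLO: CG={A,C} ∩ DFLO={A,C,G} → {A,C} (+0)
site 3, node CG: C={C} ∪ G={A} → {A,C} (+1)
site 3, node DO: D={T} ∪ O={C} → {C,T} (+1)
site 3, node FL: F={C} ∪ L={T} → {C,T} (+1)
site 3, node DFLO: DO={C,T} ∩ FL={C,T} → {C,T} (+0)
site 3, node CDFGLO: CG={A,C} ∩ DFLO={C,T} → {C} (+0)
per-site changes: [3, 2, 3, 3]; total = 11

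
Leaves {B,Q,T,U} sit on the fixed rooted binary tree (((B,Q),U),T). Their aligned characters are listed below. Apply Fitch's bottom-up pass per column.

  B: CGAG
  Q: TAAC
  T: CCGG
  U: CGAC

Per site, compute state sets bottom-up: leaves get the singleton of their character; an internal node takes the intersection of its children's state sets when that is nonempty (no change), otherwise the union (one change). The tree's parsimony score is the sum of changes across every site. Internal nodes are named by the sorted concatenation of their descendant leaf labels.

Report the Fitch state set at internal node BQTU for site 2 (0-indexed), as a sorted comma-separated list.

A,G

site 0, node BQ: B={C} ∪ Q={T} → {C,T} (+1)
site 0, node BQU: BQ={C,T} ∩ U={C} → {C} (+0)
site 0, node BQTU: BQU={C} ∩ T={C} → {C} (+0)
site 1, node BQ: B={G} ∪ Q={A} → {A,G} (+1)
site 1, node BQU: BQ={A,G} ∩ U={G} → {G} (+0)
site 1, node BQTU: BQU={G} ∪ T={C} → {C,G} (+1)
site 2, node BQ: B={A} ∩ Q={A} → {A} (+0)
site 2, node BQU: BQ={A} ∩ U={A} → {A} (+0)
site 2, node BQTU: BQU={A} ∪ T={G} → {A,G} (+1)
site 3, node BQ: B={G} ∪ Q={C} → {C,G} (+1)
site 3, node BQU: BQ={C,G} ∩ U={C} → {C} (+0)
site 3, node BQTU: BQU={C} ∪ T={G} → {C,G} (+1)
per-site changes: [1, 2, 1, 2]; total = 6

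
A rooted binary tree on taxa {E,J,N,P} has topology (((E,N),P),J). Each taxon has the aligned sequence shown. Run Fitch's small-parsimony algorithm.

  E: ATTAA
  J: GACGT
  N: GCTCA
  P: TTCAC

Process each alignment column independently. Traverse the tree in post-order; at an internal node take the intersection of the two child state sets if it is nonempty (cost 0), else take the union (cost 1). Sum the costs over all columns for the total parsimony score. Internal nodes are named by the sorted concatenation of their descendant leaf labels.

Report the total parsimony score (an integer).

9

[col 0] EN: children E:{A}, N:{G} ∪→ {A,G}; cost 1
[col 0] ENP: children EN:{A,G}, P:{T} ∪→ {A,G,T}; cost 1
[col 0] EJNP: children ENP:{A,G,T}, J:{G} ∩→ {G}; cost 0
[col 1] EN: children E:{T}, N:{C} ∪→ {C,T}; cost 1
[col 1] ENP: children EN:{C,T}, P:{T} ∩→ {T}; cost 0
[col 1] EJNP: children ENP:{T}, J:{A} ∪→ {A,T}; cost 1
[col 2] EN: children E:{T}, N:{T} ∩→ {T}; cost 0
[col 2] ENP: children EN:{T}, P:{C} ∪→ {C,T}; cost 1
[col 2] EJNP: children ENP:{C,T}, J:{C} ∩→ {C}; cost 0
[col 3] EN: children E:{A}, N:{C} ∪→ {A,C}; cost 1
[col 3] ENP: children EN:{A,C}, P:{A} ∩→ {A}; cost 0
[col 3] EJNP: children ENP:{A}, J:{G} ∪→ {A,G}; cost 1
[col 4] EN: children E:{A}, N:{A} ∩→ {A}; cost 0
[col 4] ENP: children EN:{A}, P:{C} ∪→ {A,C}; cost 1
[col 4] EJNP: children ENP:{A,C}, J:{T} ∪→ {A,C,T}; cost 1
per-site changes: [2, 2, 1, 2, 2]; total = 9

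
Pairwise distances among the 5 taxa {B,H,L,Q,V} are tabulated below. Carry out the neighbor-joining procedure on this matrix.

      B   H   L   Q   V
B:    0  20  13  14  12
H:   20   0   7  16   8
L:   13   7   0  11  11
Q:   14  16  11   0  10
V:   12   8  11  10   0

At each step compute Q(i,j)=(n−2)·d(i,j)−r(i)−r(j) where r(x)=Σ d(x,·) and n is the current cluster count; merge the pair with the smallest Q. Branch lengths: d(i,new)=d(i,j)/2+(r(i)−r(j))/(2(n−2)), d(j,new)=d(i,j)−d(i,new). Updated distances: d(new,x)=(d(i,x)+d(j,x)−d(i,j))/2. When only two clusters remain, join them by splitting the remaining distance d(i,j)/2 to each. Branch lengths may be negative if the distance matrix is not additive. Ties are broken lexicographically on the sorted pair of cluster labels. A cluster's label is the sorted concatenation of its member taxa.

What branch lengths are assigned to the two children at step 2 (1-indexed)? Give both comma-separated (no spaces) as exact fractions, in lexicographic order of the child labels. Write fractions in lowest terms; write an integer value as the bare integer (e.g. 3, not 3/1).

33/4,23/4

step 1: merge (H,L) at d=7, Q=-72; branch lengths H→5, L→2; new cluster HL
  updated: d(B,HL)=13, d(HL,Q)=10, d(HL,V)=6
step 2: merge (B,Q) at d=14, Q=-45; branch lengths B→33/4, Q→23/4; new cluster BQ
  updated: d(BQ,HL)=9/2, d(BQ,V)=4
step 3: merge (BQ,HL) at d=9/2, Q=-29/2; branch lengths BQ→5/4, HL→13/4; new cluster BHLQ
  updated: d(BHLQ,V)=11/4
step 4: merge (BHLQ,V) at d=11/4; branch lengths BHLQ→11/8, V→11/8; new cluster BHLQV
final tree: (((B:33/4,Q:23/4):5/4,(H:5,L:2):13/4):11/8,V:11/8)
total length: 113/4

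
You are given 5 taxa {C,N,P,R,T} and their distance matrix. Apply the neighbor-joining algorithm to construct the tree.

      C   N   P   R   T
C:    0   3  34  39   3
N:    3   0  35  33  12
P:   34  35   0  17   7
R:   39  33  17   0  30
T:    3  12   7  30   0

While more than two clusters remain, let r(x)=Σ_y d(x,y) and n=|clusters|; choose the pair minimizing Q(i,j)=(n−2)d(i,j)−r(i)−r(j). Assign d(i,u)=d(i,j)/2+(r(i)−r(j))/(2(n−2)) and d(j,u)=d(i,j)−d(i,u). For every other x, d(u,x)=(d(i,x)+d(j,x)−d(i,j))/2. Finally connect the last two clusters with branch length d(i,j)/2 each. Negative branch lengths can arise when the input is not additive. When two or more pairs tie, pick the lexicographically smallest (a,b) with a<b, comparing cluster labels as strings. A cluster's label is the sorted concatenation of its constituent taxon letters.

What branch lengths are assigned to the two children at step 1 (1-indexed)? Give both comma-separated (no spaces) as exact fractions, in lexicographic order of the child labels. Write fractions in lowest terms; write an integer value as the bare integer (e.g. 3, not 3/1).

25/6,77/6

step 1: merge (P,R) at d=17, Q=-161; branch lengths P→25/6, R→77/6; new cluster PR
  updated: d(C,PR)=28, d(N,PR)=51/2, d(PR,T)=10
step 2: merge (C,N) at d=3, Q=-137/2; branch lengths C→-1/8, N→25/8; new cluster CN
  updated: d(CN,PR)=101/4, d(CN,T)=6
step 3: merge (CN,PR) at d=101/4, Q=-165/4; branch lengths CN→85/8, PR→117/8; new cluster CNPR
  updated: d(CNPR,T)=-37/8
step 4: merge (CNPR,T) at d=-37/8; branch lengths CNPR→-37/16, T→-37/16; new cluster CNPRT
final tree: (((C:-1/8,N:25/8):85/8,(P:25/6,R:77/6):117/8):-37/16,T:-37/16)
total length: 325/8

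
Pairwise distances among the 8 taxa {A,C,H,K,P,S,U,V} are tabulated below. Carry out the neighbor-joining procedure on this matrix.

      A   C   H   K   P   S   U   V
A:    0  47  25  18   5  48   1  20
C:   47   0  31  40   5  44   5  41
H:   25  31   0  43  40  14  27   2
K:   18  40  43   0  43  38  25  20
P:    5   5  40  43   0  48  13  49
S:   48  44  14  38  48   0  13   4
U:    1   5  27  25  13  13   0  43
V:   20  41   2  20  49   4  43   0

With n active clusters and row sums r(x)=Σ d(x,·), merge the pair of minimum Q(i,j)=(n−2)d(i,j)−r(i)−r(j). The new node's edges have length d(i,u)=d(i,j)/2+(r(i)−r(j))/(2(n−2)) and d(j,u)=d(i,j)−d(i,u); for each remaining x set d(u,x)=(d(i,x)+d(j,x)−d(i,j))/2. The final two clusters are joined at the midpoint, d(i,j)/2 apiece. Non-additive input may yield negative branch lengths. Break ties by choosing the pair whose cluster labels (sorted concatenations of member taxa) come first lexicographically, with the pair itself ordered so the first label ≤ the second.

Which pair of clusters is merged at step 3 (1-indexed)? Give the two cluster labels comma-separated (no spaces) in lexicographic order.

iteration 1: select C,P (d=5, Q=-386); attach at lengths (10/3, 5/3); label the merged cluster CP
  updated: d(A,CP)=47/2, d(CP,H)=33, d(CP,K)=39, d(CP,S)=87/2, d(CP,U)=13/2, d(CP,V)=85/2
iteration 2: select S,V (d=4, Q=-272); attach at lengths (49/10, -9/10); label the merged cluster SV
  updated: d(A,SV)=32, d(CP,SV)=41, d(H,SV)=6, d(K,SV)=27, d(SV,U)=26
iteration 3: select H,SV (d=6, Q=-242); attach at lengths (13/4, 11/4); label the merged cluster HSV
  updated: d(A,HSV)=51/2, d(CP,HSV)=34, d(HSV,K)=32, d(HSV,U)=47/2
iteration 4: select CP,U (d=13/2, Q=-279/2); attach at lengths (133/12, -55/12); label the merged cluster CPU
  updated: d(A,CPU)=9, d(CPU,HSV)=51/2, d(CPU,K)=115/4
iteration 5: select A,CPU (d=9, Q=-391/4); attach at lengths (29/16, 115/16); label the merged cluster ACPU
  updated: d(ACPU,HSV)=21, d(ACPU,K)=151/8
iteration 6: select ACPU,HSV (d=21, Q=-575/8); attach at lengths (63/16, 273/16); label the merged cluster ACHPSUV
  updated: d(ACHPSUV,K)=239/16
iteration 7: select ACHPSUV,K (d=239/16); attach at lengths (239/32, 239/32); label the merged cluster ACHKPSUV
final tree: (((A:29/16,((C:10/3,P:5/3):133/12,U:-55/12):115/16):63/16,(H:13/4,(S:49/10,V:-9/10):11/4):273/16):239/32,K:239/32)
total length: 1063/16

H,SV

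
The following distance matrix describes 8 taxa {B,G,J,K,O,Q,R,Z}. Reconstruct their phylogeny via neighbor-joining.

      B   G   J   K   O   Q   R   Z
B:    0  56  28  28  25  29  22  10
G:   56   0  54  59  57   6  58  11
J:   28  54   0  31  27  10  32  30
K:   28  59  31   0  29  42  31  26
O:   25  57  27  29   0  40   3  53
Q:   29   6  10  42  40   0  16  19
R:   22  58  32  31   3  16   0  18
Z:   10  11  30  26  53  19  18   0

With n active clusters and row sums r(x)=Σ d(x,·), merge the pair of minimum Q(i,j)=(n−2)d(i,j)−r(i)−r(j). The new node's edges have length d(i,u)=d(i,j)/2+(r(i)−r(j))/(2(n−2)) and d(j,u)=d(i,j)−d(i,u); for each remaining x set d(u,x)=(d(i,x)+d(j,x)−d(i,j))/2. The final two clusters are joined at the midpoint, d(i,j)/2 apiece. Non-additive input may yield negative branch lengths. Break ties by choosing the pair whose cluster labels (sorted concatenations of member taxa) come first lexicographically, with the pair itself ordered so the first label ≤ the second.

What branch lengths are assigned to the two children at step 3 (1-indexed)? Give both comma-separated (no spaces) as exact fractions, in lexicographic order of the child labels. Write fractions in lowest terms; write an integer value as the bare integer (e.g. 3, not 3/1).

iteration 1: select G,Q (d=6, Q=-427); attach at lengths (175/12, -103/12); label the merged cluster GQ
  updated: d(B,GQ)=79/2, d(GQ,J)=29, d(GQ,K)=95/2, d(GQ,O)=91/2, d(GQ,R)=34, d(GQ,Z)=12
iteration 2: select O,R (d=3, Q=-615/2); attach at lengths (23/4, -11/4); label the merged cluster OR
  updated: d(B,OR)=22, d(GQ,OR)=153/4, d(J,OR)=28, d(K,OR)=57/2, d(OR,Z)=34
iteration 3: select GQ,Z (d=12, Q=-921/4); attach at lengths (409/32, -25/32); label the merged cluster GQZ
  updated: d(B,GQZ)=75/4, d(GQZ,J)=47/2, d(GQZ,K)=123/4, d(GQZ,OR)=241/8
iteration 4: select B,GQZ (d=75/4, Q=-1149/8); attach at lengths (133/16, 167/16); label the merged cluster BGQZ
  updated: d(BGQZ,J)=131/8, d(BGQZ,K)=20, d(BGQZ,OR)=267/16
iteration 5: select BGQZ,J (d=131/8, Q=-1531/16); attach at lengths (167/64, 881/64); label the merged cluster BGJQZ
  updated: d(BGJQZ,K)=277/16, d(BGJQZ,OR)=453/32
iteration 6: select BGJQZ,K (d=277/16, Q=-1919/32); attach at lengths (95/64, 1013/64); label the merged cluster BGJKQZ
  updated: d(BGJKQZ,OR)=811/64
iteration 7: select BGJKQZ,OR (d=811/64); attach at lengths (811/128, 811/128); label the merged cluster BGJKOQRZ
final tree: ((((B:133/16,((G:175/12,Q:-103/12):409/32,Z:-25/32):167/16):167/64,J:881/64):95/64,K:1013/64):811/128,(O:23/4,R:-11/4):811/128)
total length: 5511/64

409/32,-25/32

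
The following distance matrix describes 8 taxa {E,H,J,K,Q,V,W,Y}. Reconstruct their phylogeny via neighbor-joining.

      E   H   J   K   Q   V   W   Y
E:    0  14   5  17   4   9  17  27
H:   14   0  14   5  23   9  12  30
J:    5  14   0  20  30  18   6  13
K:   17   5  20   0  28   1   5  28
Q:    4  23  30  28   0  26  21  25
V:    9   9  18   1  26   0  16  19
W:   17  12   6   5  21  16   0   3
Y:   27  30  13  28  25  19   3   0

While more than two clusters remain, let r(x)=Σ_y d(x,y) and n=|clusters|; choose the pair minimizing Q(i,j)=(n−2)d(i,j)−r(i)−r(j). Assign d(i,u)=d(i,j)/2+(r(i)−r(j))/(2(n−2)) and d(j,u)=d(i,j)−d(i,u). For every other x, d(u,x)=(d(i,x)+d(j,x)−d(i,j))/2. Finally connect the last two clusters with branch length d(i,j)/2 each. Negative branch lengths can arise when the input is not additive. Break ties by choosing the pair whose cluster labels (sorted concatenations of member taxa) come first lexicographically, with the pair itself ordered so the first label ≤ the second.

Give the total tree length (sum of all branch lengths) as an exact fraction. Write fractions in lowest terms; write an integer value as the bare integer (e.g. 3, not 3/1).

iteration 1: select E,Q (d=4, Q=-226); attach at lengths (-10/3, 22/3); label the merged cluster EQ
  updated: d(EQ,H)=33/2, d(EQ,J)=31/2, d(EQ,K)=41/2, d(EQ,V)=31/2, d(EQ,W)=17, d(EQ,Y)=24
iteration 2: select W,Y (d=3, Q=-161); attach at lengths (-43/10, 73/10); label the merged cluster WY
  updated: d(EQ,WY)=19, d(H,WY)=39/2, d(J,WY)=8, d(K,WY)=15, d(V,WY)=16
iteration 3: select J,WY (d=8, Q=-121); attach at lengths (15/4, 17/4); label the merged cluster JWY
  updated: d(EQ,JWY)=53/4, d(H,JWY)=51/4, d(JWY,K)=27/2, d(JWY,V)=13
iteration 4: select EQ,JWY (d=53/4, Q=-157/2); attach at lengths (53/6, 53/12); label the merged cluster EJQWY
  updated: d(EJQWY,H)=8, d(EJQWY,K)=83/8, d(EJQWY,V)=61/8
iteration 5: select EJQWY,H (d=8, Q=-32); attach at lengths (5, 3); label the merged cluster EHJQWY
  updated: d(EHJQWY,K)=59/16, d(EHJQWY,V)=69/16
iteration 6: select EHJQWY,K (d=59/16, Q=-9); attach at lengths (7/2, 3/16); label the merged cluster EHJKQWY
  updated: d(EHJKQWY,V)=13/16
iteration 7: select EHJKQWY,V (d=13/16); attach at lengths (13/32, 13/32); label the merged cluster EHJKQVWY
final tree: (((((E:-10/3,Q:22/3):53/6,(J:15/4,(W:-43/10,Y:73/10):17/4):53/12):5,H:3):7/2,K:3/16):13/32,V:13/32)
total length: 163/4

163/4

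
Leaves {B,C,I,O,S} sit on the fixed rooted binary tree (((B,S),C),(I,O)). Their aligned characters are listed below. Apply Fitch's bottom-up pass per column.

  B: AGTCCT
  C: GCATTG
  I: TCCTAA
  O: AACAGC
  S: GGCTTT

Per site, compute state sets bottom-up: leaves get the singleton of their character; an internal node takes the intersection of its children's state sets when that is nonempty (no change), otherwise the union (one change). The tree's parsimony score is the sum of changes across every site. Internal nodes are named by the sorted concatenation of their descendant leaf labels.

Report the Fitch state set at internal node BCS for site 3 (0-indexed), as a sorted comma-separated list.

T

site 0, node BS: B={A} ∪ S={G} → {A,G} (+1)
site 0, node BCS: BS={A,G} ∩ C={G} → {G} (+0)
site 0, node IO: I={T} ∪ O={A} → {A,T} (+1)
site 0, node BCIOS: BCS={G} ∪ IO={A,T} → {A,G,T} (+1)
site 1, node BS: B={G} ∩ S={G} → {G} (+0)
site 1, node BCS: BS={G} ∪ C={C} → {C,G} (+1)
site 1, node IO: I={C} ∪ O={A} → {A,C} (+1)
site 1, node BCIOS: BCS={C,G} ∩ IO={A,C} → {C} (+0)
site 2, node BS: B={T} ∪ S={C} → {C,T} (+1)
site 2, node BCS: BS={C,T} ∪ C={A} → {A,C,T} (+1)
site 2, node IO: I={C} ∩ O={C} → {C} (+0)
site 2, node BCIOS: BCS={A,C,T} ∩ IO={C} → {C} (+0)
site 3, node BS: B={C} ∪ S={T} → {C,T} (+1)
site 3, node BCS: BS={C,T} ∩ C={T} → {T} (+0)
site 3, node IO: I={T} ∪ O={A} → {A,T} (+1)
site 3, node BCIOS: BCS={T} ∩ IO={A,T} → {T} (+0)
site 4, node BS: B={C} ∪ S={T} → {C,T} (+1)
site 4, node BCS: BS={C,T} ∩ C={T} → {T} (+0)
site 4, node IO: I={A} ∪ O={G} → {A,G} (+1)
site 4, node BCIOS: BCS={T} ∪ IO={A,G} → {A,G,T} (+1)
site 5, node BS: B={T} ∩ S={T} → {T} (+0)
site 5, node BCS: BS={T} ∪ C={G} → {G,T} (+1)
site 5, node IO: I={A} ∪ O={C} → {A,C} (+1)
site 5, node BCIOS: BCS={G,T} ∪ IO={A,C} → {A,C,G,T} (+1)
per-site changes: [3, 2, 2, 2, 3, 3]; total = 15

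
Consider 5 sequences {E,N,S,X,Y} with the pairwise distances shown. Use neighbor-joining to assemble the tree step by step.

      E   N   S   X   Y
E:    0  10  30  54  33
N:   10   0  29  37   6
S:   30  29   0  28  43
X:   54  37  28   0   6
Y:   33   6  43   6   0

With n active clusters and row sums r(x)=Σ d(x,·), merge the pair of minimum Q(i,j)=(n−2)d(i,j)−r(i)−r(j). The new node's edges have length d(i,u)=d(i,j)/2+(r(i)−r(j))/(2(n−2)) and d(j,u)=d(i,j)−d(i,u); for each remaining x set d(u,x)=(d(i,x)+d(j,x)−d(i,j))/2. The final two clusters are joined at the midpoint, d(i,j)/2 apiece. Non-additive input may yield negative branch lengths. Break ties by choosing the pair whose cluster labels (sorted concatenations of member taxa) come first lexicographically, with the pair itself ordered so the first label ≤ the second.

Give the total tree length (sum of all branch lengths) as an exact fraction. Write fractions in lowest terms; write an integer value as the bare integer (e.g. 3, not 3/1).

227/4

step 1: merge (X,Y) at d=6, Q=-195; branch lengths X→55/6, Y→-19/6; new cluster XY
  updated: d(E,XY)=81/2, d(N,XY)=37/2, d(S,XY)=65/2
step 2: merge (E,N) at d=10, Q=-118; branch lengths E→43/4, N→-3/4; new cluster EN
  updated: d(EN,S)=49/2, d(EN,XY)=49/2
step 3: merge (EN,S) at d=49/2, Q=-163/2; branch lengths EN→33/4, S→65/4; new cluster ENS
  updated: d(ENS,XY)=65/4
step 4: merge (ENS,XY) at d=65/4; branch lengths ENS→65/8, XY→65/8; new cluster ENSXY
final tree: (((E:43/4,N:-3/4):33/4,S:65/4):65/8,(X:55/6,Y:-19/6):65/8)
total length: 227/4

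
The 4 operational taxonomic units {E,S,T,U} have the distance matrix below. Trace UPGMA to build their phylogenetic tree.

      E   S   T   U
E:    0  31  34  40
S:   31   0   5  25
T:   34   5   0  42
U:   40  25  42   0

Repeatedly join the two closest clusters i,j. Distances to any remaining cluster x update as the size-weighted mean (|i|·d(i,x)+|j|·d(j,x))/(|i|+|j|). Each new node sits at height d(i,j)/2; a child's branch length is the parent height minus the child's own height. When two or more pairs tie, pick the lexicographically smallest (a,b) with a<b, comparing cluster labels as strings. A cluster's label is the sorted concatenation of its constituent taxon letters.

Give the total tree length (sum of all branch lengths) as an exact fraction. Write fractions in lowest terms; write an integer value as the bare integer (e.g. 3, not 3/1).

653/12

step 1: merge (S,T) at d=5; branch lengths S→5/2, T→5/2; new cluster ST
  updated: d(E,ST)=65/2, d(ST,U)=67/2
step 2: merge (E,ST) at d=65/2; branch lengths E→65/4, ST→55/4; new cluster EST
  updated: d(EST,U)=107/3
step 3: merge (EST,U) at d=107/3; branch lengths EST→19/12, U→107/6; new cluster ESTU
final tree: ((E:65/4,(S:5/2,T:5/2):55/4):19/12,U:107/6)
total length: 653/12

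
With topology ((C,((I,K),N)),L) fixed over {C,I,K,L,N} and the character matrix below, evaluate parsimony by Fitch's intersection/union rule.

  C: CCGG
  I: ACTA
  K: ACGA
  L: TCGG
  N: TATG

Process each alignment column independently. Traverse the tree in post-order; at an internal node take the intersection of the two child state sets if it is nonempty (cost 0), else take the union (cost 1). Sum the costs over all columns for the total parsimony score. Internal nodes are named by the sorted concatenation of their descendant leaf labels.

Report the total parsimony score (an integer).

6

IK@0: {A} ∩ {A} = {A} (intersection, +0)
IKN@0: {A} ∪ {T} = {A,T} (union, +1)
CIKN@0: {C} ∪ {A,T} = {A,C,T} (union, +1)
CIKLN@0: {A,C,T} ∩ {T} = {T} (intersection, +0)
IK@1: {C} ∩ {C} = {C} (intersection, +0)
IKN@1: {C} ∪ {A} = {A,C} (union, +1)
CIKN@1: {C} ∩ {A,C} = {C} (intersection, +0)
CIKLN@1: {C} ∩ {C} = {C} (intersection, +0)
IK@2: {T} ∪ {G} = {G,T} (union, +1)
IKN@2: {G,T} ∩ {T} = {T} (intersection, +0)
CIKN@2: {G} ∪ {T} = {G,T} (union, +1)
CIKLN@2: {G,T} ∩ {G} = {G} (intersection, +0)
IK@3: {A} ∩ {A} = {A} (intersection, +0)
IKN@3: {A} ∪ {G} = {A,G} (union, +1)
CIKN@3: {G} ∩ {A,G} = {G} (intersection, +0)
CIKLN@3: {G} ∩ {G} = {G} (intersection, +0)
per-site changes: [2, 1, 2, 1]; total = 6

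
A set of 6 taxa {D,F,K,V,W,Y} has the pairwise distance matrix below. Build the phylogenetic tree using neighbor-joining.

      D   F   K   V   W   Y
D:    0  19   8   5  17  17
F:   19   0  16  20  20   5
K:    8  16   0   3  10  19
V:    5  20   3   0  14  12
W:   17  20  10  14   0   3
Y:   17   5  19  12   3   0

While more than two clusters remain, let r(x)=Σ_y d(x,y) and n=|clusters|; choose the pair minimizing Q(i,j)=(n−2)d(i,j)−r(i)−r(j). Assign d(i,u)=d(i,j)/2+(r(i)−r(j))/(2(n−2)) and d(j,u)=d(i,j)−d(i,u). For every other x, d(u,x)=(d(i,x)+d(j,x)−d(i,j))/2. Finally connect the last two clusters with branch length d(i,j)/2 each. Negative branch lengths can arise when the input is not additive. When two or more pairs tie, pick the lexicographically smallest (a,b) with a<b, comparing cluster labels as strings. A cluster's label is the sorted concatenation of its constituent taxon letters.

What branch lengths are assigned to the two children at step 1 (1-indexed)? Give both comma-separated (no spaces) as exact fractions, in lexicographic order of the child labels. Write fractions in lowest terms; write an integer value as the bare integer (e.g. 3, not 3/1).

11/2,-1/2

1. join F+Y (d=5, Q=-116) ⇒ FY; edges |F|=11/2, |Y|=-1/2
  updated: d(D,FY)=31/2, d(FY,K)=15, d(FY,V)=27/2, d(FY,W)=9
2. join FY+W (d=9, Q=-76) ⇒ FWY; edges |FY|=5, |W|=4
  updated: d(D,FWY)=47/4, d(FWY,K)=8, d(FWY,V)=37/4
3. join D+V (d=5, Q=-32) ⇒ DV; edges |D|=35/8, |V|=5/8
  updated: d(DV,FWY)=8, d(DV,K)=3
4. join DV+FWY (d=8, Q=-19) ⇒ DFVWY; edges |DV|=3/2, |FWY|=13/2
  updated: d(DFVWY,K)=3/2
5. join DFVWY+K (d=3/2) ⇒ DFKVWY; edges |DFVWY|=3/4, |K|=3/4
final tree: (((D:35/8,V:5/8):3/2,((F:11/2,Y:-1/2):5,W:4):13/2):3/4,K:3/4)
total length: 57/2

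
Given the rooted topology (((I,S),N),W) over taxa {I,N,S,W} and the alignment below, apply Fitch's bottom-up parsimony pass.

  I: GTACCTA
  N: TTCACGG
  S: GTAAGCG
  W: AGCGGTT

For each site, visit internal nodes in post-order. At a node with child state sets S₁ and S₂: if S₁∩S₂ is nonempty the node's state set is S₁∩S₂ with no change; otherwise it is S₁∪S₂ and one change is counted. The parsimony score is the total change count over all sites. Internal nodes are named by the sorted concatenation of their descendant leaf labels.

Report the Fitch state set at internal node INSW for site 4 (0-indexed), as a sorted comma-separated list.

C,G

[col 0] IS: children I:{G}, S:{G} ∩→ {G}; cost 0
[col 0] INS: children IS:{G}, N:{T} ∪→ {G,T}; cost 1
[col 0] INSW: children INS:{G,T}, W:{A} ∪→ {A,G,T}; cost 1
[col 1] IS: children I:{T}, S:{T} ∩→ {T}; cost 0
[col 1] INS: children IS:{T}, N:{T} ∩→ {T}; cost 0
[col 1] INSW: children INS:{T}, W:{G} ∪→ {G,T}; cost 1
[col 2] IS: children I:{A}, S:{A} ∩→ {A}; cost 0
[col 2] INS: children IS:{A}, N:{C} ∪→ {A,C}; cost 1
[col 2] INSW: children INS:{A,C}, W:{C} ∩→ {C}; cost 0
[col 3] IS: children I:{C}, S:{A} ∪→ {A,C}; cost 1
[col 3] INS: children IS:{A,C}, N:{A} ∩→ {A}; cost 0
[col 3] INSW: children INS:{A}, W:{G} ∪→ {A,G}; cost 1
[col 4] IS: children I:{C}, S:{G} ∪→ {C,G}; cost 1
[col 4] INS: children IS:{C,G}, N:{C} ∩→ {C}; cost 0
[col 4] INSW: children INS:{C}, W:{G} ∪→ {C,G}; cost 1
[col 5] IS: children I:{T}, S:{C} ∪→ {C,T}; cost 1
[col 5] INS: children IS:{C,T}, N:{G} ∪→ {C,G,T}; cost 1
[col 5] INSW: children INS:{C,G,T}, W:{T} ∩→ {T}; cost 0
[col 6] IS: children I:{A}, S:{G} ∪→ {A,G}; cost 1
[col 6] INS: children IS:{A,G}, N:{G} ∩→ {G}; cost 0
[col 6] INSW: children INS:{G}, W:{T} ∪→ {G,T}; cost 1
per-site changes: [2, 1, 1, 2, 2, 2, 2]; total = 12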